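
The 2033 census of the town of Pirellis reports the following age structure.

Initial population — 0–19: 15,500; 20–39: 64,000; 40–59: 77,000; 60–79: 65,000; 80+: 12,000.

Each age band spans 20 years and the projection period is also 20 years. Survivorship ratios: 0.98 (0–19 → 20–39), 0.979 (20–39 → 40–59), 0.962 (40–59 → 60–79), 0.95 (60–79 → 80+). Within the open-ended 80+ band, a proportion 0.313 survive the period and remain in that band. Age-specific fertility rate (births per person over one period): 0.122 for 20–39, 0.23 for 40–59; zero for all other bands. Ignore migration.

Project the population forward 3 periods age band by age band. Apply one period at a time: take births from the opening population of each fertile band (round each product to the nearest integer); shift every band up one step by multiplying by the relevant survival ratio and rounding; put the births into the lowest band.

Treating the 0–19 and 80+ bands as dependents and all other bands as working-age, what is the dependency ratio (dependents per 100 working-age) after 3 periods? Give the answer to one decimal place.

168.4

Period 1.
Births: 64000 * 0.122 = 7808, 77000 * 0.23 = 17710 — total 25518
20–39: 15500 * 0.98 = 15190
40–59: 64000 * 0.979 = 62656
60–79: 77000 * 0.962 = 74074
80+: 65000 * 0.95 + 12000 * 0.313 = 61750 + 3756 = 65506
→ [25518, 15190, 62656, 74074, 65506]
Period 2.
Births: 15190 * 0.122 = 1853, 62656 * 0.23 = 14411 — total 16264
20–39: 25518 * 0.98 = 25008
40–59: 15190 * 0.979 = 14871
60–79: 62656 * 0.962 = 60275
80+: 74074 * 0.95 + 65506 * 0.313 = 70370 + 20503 = 90873
→ [16264, 25008, 14871, 60275, 90873]
Period 3.
Births: 25008 * 0.122 = 3051, 14871 * 0.23 = 3420 — total 6471
20–39: 16264 * 0.98 = 15939
40–59: 25008 * 0.979 = 24483
60–79: 14871 * 0.962 = 14306
80+: 60275 * 0.95 + 90873 * 0.313 = 57261 + 28443 = 85704
→ [6471, 15939, 24483, 14306, 85704]
Dependents (band 0–19 + band 80+) = 6471 + 85704 = 92175; working-age = 54728; ratio = 92175/54728 × 100 = 168.4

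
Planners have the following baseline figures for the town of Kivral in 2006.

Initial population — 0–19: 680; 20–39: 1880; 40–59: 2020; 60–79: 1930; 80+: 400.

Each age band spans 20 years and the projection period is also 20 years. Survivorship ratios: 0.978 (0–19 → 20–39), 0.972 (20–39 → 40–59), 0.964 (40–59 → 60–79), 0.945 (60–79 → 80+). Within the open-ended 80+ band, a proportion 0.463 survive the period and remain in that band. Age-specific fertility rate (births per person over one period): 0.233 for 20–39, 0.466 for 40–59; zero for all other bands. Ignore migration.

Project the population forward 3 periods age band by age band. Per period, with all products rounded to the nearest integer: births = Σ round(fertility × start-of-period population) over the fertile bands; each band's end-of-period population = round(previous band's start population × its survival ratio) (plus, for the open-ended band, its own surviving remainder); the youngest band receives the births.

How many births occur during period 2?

1006

After projecting period 1:
Births: 1880 * 0.233 = 438  |  2020 * 0.466 = 941 → total 1379
20–39: 680 * 0.978 = 665
40–59: 1880 * 0.972 = 1827
60–79: 2020 * 0.964 = 1947
80+: 1930 * 0.945 + 400 * 0.463 = 1824 + 185 = 2009
→ [1379, 665, 1827, 1947, 2009]
After projecting period 2:
Births: 665 * 0.233 = 155  |  1827 * 0.466 = 851 → total 1006
20–39: 1379 * 0.978 = 1349
40–59: 665 * 0.972 = 646
60–79: 1827 * 0.964 = 1761
80+: 1947 * 0.945 + 2009 * 0.463 = 1840 + 930 = 2770
→ [1006, 1349, 646, 1761, 2770]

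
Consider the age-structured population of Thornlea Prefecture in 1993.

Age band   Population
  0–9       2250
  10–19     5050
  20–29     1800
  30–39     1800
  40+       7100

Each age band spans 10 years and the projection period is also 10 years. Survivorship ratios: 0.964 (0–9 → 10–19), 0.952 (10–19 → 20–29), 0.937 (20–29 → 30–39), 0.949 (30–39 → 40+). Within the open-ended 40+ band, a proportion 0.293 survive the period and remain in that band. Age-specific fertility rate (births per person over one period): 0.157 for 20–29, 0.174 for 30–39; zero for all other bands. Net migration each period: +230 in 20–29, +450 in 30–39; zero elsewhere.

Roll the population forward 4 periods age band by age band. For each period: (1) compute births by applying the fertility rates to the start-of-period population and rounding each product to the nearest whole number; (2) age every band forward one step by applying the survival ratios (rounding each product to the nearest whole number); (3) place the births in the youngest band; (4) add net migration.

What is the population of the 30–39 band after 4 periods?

Call the bands 1 to 5, youngest first.
Period 1:
Births: 1800 × 0.157 = 283  |  1800 × 0.174 = 313 ⇒ total 596
Band 2: 2250 × 0.964 = 2169
Band 3: 5050 × 0.952 = 4808
Band 4: 1800 × 0.937 = 1687
Band 5: 1800 × 0.949 + 7100 × 0.293 = 1708 + 2080 = 3788
Net migration: Band 3 + 230 → 5038; Band 4 + 450 → 2137
→ [596, 2169, 5038, 2137, 3788]
Period 2:
Births: 5038 × 0.157 = 791  |  2137 × 0.174 = 372 ⇒ total 1163
Band 2: 596 × 0.964 = 575
Band 3: 2169 × 0.952 = 2065
Band 4: 5038 × 0.937 = 4721
Band 5: 2137 × 0.949 + 3788 × 0.293 = 2028 + 1110 = 3138
Net migration: Band 3 + 230 → 2295; Band 4 + 450 → 5171
→ [1163, 575, 2295, 5171, 3138]
Period 3:
Births: 2295 × 0.157 = 360  |  5171 × 0.174 = 900 ⇒ total 1260
Band 2: 1163 × 0.964 = 1121
Band 3: 575 × 0.952 = 547
Band 4: 2295 × 0.937 = 2150
Band 5: 5171 × 0.949 + 3138 × 0.293 = 4907 + 919 = 5826
Net migration: Band 3 + 230 → 777; Band 4 + 450 → 2600
→ [1260, 1121, 777, 2600, 5826]
Period 4:
Births: 777 × 0.157 = 122  |  2600 × 0.174 = 452 ⇒ total 574
Band 2: 1260 × 0.964 = 1215
Band 3: 1121 × 0.952 = 1067
Band 4: 777 × 0.937 = 728
Band 5: 2600 × 0.949 + 5826 × 0.293 = 2467 + 1707 = 4174
Net migration: Band 3 + 230 → 1297; Band 4 + 450 → 1178
→ [574, 1215, 1297, 1178, 4174]

1178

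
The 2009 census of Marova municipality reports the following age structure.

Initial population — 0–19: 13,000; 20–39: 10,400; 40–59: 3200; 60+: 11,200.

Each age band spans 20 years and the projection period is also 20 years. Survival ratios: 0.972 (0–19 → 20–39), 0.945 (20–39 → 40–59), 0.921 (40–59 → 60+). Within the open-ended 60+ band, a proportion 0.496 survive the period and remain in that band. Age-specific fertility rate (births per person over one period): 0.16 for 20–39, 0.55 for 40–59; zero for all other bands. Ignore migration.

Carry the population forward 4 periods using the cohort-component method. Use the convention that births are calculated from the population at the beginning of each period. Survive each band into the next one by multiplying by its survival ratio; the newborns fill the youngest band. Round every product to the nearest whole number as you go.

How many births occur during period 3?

After projecting period 1:
Births: 10400 × 0.16 = 1664, 3200 × 0.55 = 1760 → 3424
20–39: 13000 × 0.972 = 12636
40–59: 10400 × 0.945 = 9828
60+: 3200 × 0.921 + 11200 × 0.496 = 2947 + 5555 = 8502
End of period: [3424, 12636, 9828, 8502]
After projecting period 2:
Births: 12636 × 0.16 = 2022, 9828 × 0.55 = 5405 → 7427
20–39: 3424 × 0.972 = 3328
40–59: 12636 × 0.945 = 11941
60+: 9828 × 0.921 + 8502 × 0.496 = 9052 + 4217 = 13269
End of period: [7427, 3328, 11941, 13269]
After projecting period 3:
Births: 3328 × 0.16 = 532, 11941 × 0.55 = 6568 → 7100
20–39: 7427 × 0.972 = 7219
40–59: 3328 × 0.945 = 3145
60+: 11941 × 0.921 + 13269 × 0.496 = 10998 + 6581 = 17579
End of period: [7100, 7219, 3145, 17579]

7100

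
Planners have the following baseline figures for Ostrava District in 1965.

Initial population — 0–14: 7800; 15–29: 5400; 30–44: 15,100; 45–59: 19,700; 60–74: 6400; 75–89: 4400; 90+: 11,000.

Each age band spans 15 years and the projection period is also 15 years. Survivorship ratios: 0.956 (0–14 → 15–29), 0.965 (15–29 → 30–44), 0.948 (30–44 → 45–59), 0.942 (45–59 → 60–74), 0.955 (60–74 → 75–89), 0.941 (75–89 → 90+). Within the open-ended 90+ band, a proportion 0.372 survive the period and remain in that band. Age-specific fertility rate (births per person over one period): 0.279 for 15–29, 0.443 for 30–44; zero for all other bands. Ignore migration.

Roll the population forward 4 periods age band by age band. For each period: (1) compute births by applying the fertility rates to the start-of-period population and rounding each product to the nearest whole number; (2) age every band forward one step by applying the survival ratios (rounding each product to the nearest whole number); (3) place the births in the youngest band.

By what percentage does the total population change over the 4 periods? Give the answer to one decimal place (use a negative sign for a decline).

Period 1:
Births: 5400 * 0.279 = 1507 ; 15100 * 0.443 = 6689 — total 8196
15–29: 7800 * 0.956 = 7457
30–44: 5400 * 0.965 = 5211
45–59: 15100 * 0.948 = 14315
60–74: 19700 * 0.942 = 18557
75–89: 6400 * 0.955 = 6112
90+: 4400 * 0.941 + 11000 * 0.372 = 4140 + 4092 = 8232
Population now: 0–14=8196, 15–29=7457, 30–44=5211, 45–59=14315, 60–74=18557, 75–89=6112, 90+=8232
Period 2:
Births: 7457 * 0.279 = 2081 ; 5211 * 0.443 = 2308 — total 4389
15–29: 8196 * 0.956 = 7835
30–44: 7457 * 0.965 = 7196
45–59: 5211 * 0.948 = 4940
60–74: 14315 * 0.942 = 13485
75–89: 18557 * 0.955 = 17722
90+: 6112 * 0.941 + 8232 * 0.372 = 5751 + 3062 = 8813
Population now: 0–14=4389, 15–29=7835, 30–44=7196, 45–59=4940, 60–74=13485, 75–89=17722, 90+=8813
Period 3:
Births: 7835 * 0.279 = 2186 ; 7196 * 0.443 = 3188 — total 5374
15–29: 4389 * 0.956 = 4196
30–44: 7835 * 0.965 = 7561
45–59: 7196 * 0.948 = 6822
60–74: 4940 * 0.942 = 4653
75–89: 13485 * 0.955 = 12878
90+: 17722 * 0.941 + 8813 * 0.372 = 16676 + 3278 = 19954
Population now: 0–14=5374, 15–29=4196, 30–44=7561, 45–59=6822, 60–74=4653, 75–89=12878, 90+=19954
Period 4:
Births: 4196 * 0.279 = 1171 ; 7561 * 0.443 = 3350 — total 4521
15–29: 5374 * 0.956 = 5138
30–44: 4196 * 0.965 = 4049
45–59: 7561 * 0.948 = 7168
60–74: 6822 * 0.942 = 6426
75–89: 4653 * 0.955 = 4444
90+: 12878 * 0.941 + 19954 * 0.372 = 12118 + 7423 = 19541
Population now: 0–14=4521, 15–29=5138, 30–44=4049, 45–59=7168, 60–74=6426, 75–89=4444, 90+=19541
Total: 69800 → 51287; change = -18513; percentage change = -26.5%

-26.5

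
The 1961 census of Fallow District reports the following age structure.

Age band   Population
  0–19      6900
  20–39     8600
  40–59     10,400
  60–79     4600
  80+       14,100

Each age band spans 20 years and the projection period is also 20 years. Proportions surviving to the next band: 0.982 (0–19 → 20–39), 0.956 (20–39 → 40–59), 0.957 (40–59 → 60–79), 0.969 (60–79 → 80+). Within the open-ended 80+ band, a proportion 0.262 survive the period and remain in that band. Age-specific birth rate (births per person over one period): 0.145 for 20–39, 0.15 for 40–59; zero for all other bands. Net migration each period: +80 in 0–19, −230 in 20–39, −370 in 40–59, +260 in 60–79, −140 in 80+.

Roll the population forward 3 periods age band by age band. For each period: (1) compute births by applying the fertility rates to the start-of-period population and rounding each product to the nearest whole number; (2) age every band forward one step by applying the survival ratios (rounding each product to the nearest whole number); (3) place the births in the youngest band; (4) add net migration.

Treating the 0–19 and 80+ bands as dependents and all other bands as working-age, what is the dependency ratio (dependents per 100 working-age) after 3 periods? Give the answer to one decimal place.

— Period 1 —
Births: 8600 * 0.145 = 1247, 10400 * 0.15 = 1560 — total 2807
20–39: 6900 * 0.982 = 6776
40–59: 8600 * 0.956 = 8222
60–79: 10400 * 0.957 = 9953
80+: 4600 * 0.969 + 14100 * 0.262 = 4457 + 3694 = 8151
Net migration: 0–19 + 80 → 2887; 20–39 − 230 → 6546; 40–59 − 370 → 7852; 60–79 + 260 → 10213; 80+ − 140 → 8011
End of period: [2887, 6546, 7852, 10213, 8011]
— Period 2 —
Births: 6546 * 0.145 = 949, 7852 * 0.15 = 1178 — total 2127
20–39: 2887 * 0.982 = 2835
40–59: 6546 * 0.956 = 6258
60–79: 7852 * 0.957 = 7514
80+: 10213 * 0.969 + 8011 * 0.262 = 9896 + 2099 = 11995
Net migration: 0–19 + 80 → 2207; 20–39 − 230 → 2605; 40–59 − 370 → 5888; 60–79 + 260 → 7774; 80+ − 140 → 11855
End of period: [2207, 2605, 5888, 7774, 11855]
— Period 3 —
Births: 2605 * 0.145 = 378, 5888 * 0.15 = 883 — total 1261
20–39: 2207 * 0.982 = 2167
40–59: 2605 * 0.956 = 2490
60–79: 5888 * 0.957 = 5635
80+: 7774 * 0.969 + 11855 * 0.262 = 7533 + 3106 = 10639
Net migration: 0–19 + 80 → 1341; 20–39 − 230 → 1937; 40–59 − 370 → 2120; 60–79 + 260 → 5895; 80+ − 140 → 10499
End of period: [1341, 1937, 2120, 5895, 10499]
Dependents (band 0–19 + band 80+) = 1341 + 10499 = 11840; working-age = 9952; ratio = 11840/9952 × 100 = 119.0

119.0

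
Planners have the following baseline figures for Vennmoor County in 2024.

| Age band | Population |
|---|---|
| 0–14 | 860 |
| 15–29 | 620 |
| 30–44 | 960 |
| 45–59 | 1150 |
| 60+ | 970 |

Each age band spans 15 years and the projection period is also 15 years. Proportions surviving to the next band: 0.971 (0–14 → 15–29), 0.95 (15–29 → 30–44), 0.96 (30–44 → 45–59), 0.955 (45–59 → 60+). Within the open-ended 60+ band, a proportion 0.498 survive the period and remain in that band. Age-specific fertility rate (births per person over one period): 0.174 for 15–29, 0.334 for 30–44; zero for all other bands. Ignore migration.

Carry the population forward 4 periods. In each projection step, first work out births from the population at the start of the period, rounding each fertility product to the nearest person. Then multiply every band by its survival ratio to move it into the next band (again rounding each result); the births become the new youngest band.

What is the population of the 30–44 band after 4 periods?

(Bands numbered youngest = 1 to oldest = 5.)
[period 1]
Births: 620 × 0.174 = 108  |  960 × 0.334 = 321 ⇒ total 429
Band 2: 860 × 0.971 = 835
Band 3: 620 × 0.95 = 589
Band 4: 960 × 0.96 = 922
Band 5: 1150 × 0.955 + 970 × 0.498 = 1098 + 483 = 1581
Population now: 0–14=429, 15–29=835, 30–44=589, 45–59=922, 60+=1581
[period 2]
Births: 835 × 0.174 = 145  |  589 × 0.334 = 197 ⇒ total 342
Band 2: 429 × 0.971 = 417
Band 3: 835 × 0.95 = 793
Band 4: 589 × 0.96 = 565
Band 5: 922 × 0.955 + 1581 × 0.498 = 881 + 787 = 1668
Population now: 0–14=342, 15–29=417, 30–44=793, 45–59=565, 60+=1668
[period 3]
Births: 417 × 0.174 = 73  |  793 × 0.334 = 265 ⇒ total 338
Band 2: 342 × 0.971 = 332
Band 3: 417 × 0.95 = 396
Band 4: 793 × 0.96 = 761
Band 5: 565 × 0.955 + 1668 × 0.498 = 540 + 831 = 1371
Population now: 0–14=338, 15–29=332, 30–44=396, 45–59=761, 60+=1371
[period 4]
Births: 332 × 0.174 = 58  |  396 × 0.334 = 132 ⇒ total 190
Band 2: 338 × 0.971 = 328
Band 3: 332 × 0.95 = 315
Band 4: 396 × 0.96 = 380
Band 5: 761 × 0.955 + 1371 × 0.498 = 727 + 683 = 1410
Population now: 0–14=190, 15–29=328, 30–44=315, 45–59=380, 60+=1410

315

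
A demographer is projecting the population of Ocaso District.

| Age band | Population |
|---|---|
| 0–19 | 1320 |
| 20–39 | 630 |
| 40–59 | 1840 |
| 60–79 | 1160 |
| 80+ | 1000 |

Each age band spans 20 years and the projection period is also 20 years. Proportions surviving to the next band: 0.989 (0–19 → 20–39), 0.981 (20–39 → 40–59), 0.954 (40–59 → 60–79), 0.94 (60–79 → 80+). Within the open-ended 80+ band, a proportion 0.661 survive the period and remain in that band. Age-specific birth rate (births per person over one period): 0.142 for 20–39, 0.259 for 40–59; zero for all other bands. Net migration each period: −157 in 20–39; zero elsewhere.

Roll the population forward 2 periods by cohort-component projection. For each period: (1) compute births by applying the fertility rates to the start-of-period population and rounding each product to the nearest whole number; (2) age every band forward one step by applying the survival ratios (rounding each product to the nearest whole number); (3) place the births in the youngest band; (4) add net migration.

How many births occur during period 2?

Call the groups 1 to 5, youngest first.
— Period 1 —
Births: 630 × 0.142 = 89 ; 1840 × 0.259 = 477 — total 566
Group 2: 1320 × 0.989 = 1305
Group 3: 630 × 0.981 = 618
Group 4: 1840 × 0.954 = 1755
Group 5: 1160 × 0.94 + 1000 × 0.661 = 1090 + 661 = 1751
Net migration: Group 2 − 157 → 1148
End of period: [566, 1148, 618, 1755, 1751]
— Period 2 —
Births: 1148 × 0.142 = 163 ; 618 × 0.259 = 160 — total 323
Group 2: 566 × 0.989 = 560
Group 3: 1148 × 0.981 = 1126
Group 4: 618 × 0.954 = 590
Group 5: 1755 × 0.94 + 1751 × 0.661 = 1650 + 1157 = 2807
Net migration: Group 2 − 157 → 403
End of period: [323, 403, 1126, 590, 2807]

323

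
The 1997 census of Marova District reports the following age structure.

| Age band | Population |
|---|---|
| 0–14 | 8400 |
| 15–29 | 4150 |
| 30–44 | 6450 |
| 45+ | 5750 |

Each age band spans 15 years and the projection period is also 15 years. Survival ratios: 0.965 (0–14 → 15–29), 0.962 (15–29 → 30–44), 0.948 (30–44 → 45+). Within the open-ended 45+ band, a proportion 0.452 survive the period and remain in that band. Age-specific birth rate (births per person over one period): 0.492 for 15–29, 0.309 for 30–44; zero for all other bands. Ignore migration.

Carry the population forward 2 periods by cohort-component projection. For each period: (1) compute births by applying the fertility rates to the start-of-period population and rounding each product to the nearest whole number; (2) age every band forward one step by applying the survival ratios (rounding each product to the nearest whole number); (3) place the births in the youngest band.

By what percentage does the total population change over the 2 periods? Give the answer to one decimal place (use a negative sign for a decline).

-0.5

After projecting period 1:
Births: 4150 × 0.492 = 2042  |  6450 × 0.309 = 1993 → total 4035
15–29: 8400 × 0.965 = 8106
30–44: 4150 × 0.962 = 3992
45+: 6450 × 0.948 + 5750 × 0.452 = 6115 + 2599 = 8714
Population now: 0–14=4035, 15–29=8106, 30–44=3992, 45+=8714
After projecting period 2:
Births: 8106 × 0.492 = 3988  |  3992 × 0.309 = 1234 → total 5222
15–29: 4035 × 0.965 = 3894
30–44: 8106 × 0.962 = 7798
45+: 3992 × 0.948 + 8714 × 0.452 = 3784 + 3939 = 7723
Population now: 0–14=5222, 15–29=3894, 30–44=7798, 45+=7723
Total: 24750 → 24637; change = -113; percentage change = -0.5%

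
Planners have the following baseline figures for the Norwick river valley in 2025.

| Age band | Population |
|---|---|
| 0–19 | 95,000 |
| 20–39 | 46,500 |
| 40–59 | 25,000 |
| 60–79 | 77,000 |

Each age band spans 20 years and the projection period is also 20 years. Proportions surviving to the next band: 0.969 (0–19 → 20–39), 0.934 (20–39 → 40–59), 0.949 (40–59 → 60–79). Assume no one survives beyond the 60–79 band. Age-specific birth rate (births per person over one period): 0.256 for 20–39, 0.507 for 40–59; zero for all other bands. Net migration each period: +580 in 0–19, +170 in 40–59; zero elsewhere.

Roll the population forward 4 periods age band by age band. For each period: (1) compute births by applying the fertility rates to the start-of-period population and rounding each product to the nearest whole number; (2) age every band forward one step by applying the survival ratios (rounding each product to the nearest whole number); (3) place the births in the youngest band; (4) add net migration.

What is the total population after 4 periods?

136418

Call the bands 1 to 4, youngest first.
Period 1.
Births: 46500 * 0.256 = 11904  |  25000 * 0.507 = 12675 — total 24579
Band 2: 95000 * 0.969 = 92055
Band 3: 46500 * 0.934 = 43431
Band 4: 25000 * 0.949 = 23725
Net migration: Band 1 + 580 → 25159; Band 3 + 170 → 43601
Giving 25159 / 92055 / 43601 / 23725.
Period 2.
Births: 92055 * 0.256 = 23566  |  43601 * 0.507 = 22106 — total 45672
Band 2: 25159 * 0.969 = 24379
Band 3: 92055 * 0.934 = 85979
Band 4: 43601 * 0.949 = 41377
Net migration: Band 1 + 580 → 46252; Band 3 + 170 → 86149
Giving 46252 / 24379 / 86149 / 41377.
Period 3.
Births: 24379 * 0.256 = 6241  |  86149 * 0.507 = 43678 — total 49919
Band 2: 46252 * 0.969 = 44818
Band 3: 24379 * 0.934 = 22770
Band 4: 86149 * 0.949 = 81755
Net migration: Band 1 + 580 → 50499; Band 3 + 170 → 22940
Giving 50499 / 44818 / 22940 / 81755.
Period 4.
Births: 44818 * 0.256 = 11473  |  22940 * 0.507 = 11631 — total 23104
Band 2: 50499 * 0.969 = 48934
Band 3: 44818 * 0.934 = 41860
Band 4: 22940 * 0.949 = 21770
Net migration: Band 1 + 580 → 23684; Band 3 + 170 → 42030
Giving 23684 / 48934 / 42030 / 21770.
Total after period 4: 23684 + 48934 + 42030 + 21770 = 136418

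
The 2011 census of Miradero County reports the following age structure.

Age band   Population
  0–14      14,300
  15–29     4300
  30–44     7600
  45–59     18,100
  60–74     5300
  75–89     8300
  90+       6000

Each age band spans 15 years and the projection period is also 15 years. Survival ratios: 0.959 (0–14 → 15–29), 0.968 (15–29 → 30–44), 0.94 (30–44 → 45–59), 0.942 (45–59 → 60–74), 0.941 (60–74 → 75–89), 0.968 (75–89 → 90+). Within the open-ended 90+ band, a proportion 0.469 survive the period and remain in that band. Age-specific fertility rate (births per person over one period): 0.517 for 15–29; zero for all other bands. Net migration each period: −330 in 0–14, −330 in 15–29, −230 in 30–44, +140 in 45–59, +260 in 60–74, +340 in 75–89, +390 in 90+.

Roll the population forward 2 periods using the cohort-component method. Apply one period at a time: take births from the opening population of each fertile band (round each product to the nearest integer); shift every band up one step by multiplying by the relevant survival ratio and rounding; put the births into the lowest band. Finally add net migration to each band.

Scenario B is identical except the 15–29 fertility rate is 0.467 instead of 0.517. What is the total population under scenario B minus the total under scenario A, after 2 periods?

Period 1.
Births: 4300 × 0.517 = 2223
15–29: 14300 × 0.959 = 13714
30–44: 4300 × 0.968 = 4162
45–59: 7600 × 0.94 = 7144
60–74: 18100 × 0.942 = 17050
75–89: 5300 × 0.941 = 4987
90+: 8300 × 0.968 + 6000 × 0.469 = 8034 + 2814 = 10848
Net migration: 0–14 − 330 → 1893; 15–29 − 330 → 13384; 30–44 − 230 → 3932; 45–59 + 140 → 7284; 60–74 + 260 → 17310; 75–89 + 340 → 5327; 90+ + 390 → 11238
Giving 1893 / 13384 / 3932 / 7284 / 17310 / 5327 / 11238.
Period 2.
Births: 13384 × 0.517 = 6920
15–29: 1893 × 0.959 = 1815
30–44: 13384 × 0.968 = 12956
45–59: 3932 × 0.94 = 3696
60–74: 7284 × 0.942 = 6862
75–89: 17310 × 0.941 = 16289
90+: 5327 × 0.968 + 11238 × 0.469 = 5157 + 5271 = 10428
Net migration: 0–14 − 330 → 6590; 15–29 − 330 → 1485; 30–44 − 230 → 12726; 45–59 + 140 → 3836; 60–74 + 260 → 7122; 75–89 + 340 → 16629; 90+ + 390 → 10818
Giving 6590 / 1485 / 12726 / 3836 / 7122 / 16629 / 10818.
Scenario A total after 2 periods: 59206
Scenario B projection —
Period 1.
Births: 4300 × 0.467 = 2008
15–29: 14300 × 0.959 = 13714
30–44: 4300 × 0.968 = 4162
45–59: 7600 × 0.94 = 7144
60–74: 18100 × 0.942 = 17050
75–89: 5300 × 0.941 = 4987
90+: 8300 × 0.968 + 6000 × 0.469 = 8034 + 2814 = 10848
Net migration: 0–14 − 330 → 1678; 15–29 − 330 → 13384; 30–44 − 230 → 3932; 45–59 + 140 → 7284; 60–74 + 260 → 17310; 75–89 + 340 → 5327; 90+ + 390 → 11238
Giving 1678 / 13384 / 3932 / 7284 / 17310 / 5327 / 11238.
Period 2.
Births: 13384 × 0.467 = 6250
15–29: 1678 × 0.959 = 1609
30–44: 13384 × 0.968 = 12956
45–59: 3932 × 0.94 = 3696
60–74: 7284 × 0.942 = 6862
75–89: 17310 × 0.941 = 16289
90+: 5327 × 0.968 + 11238 × 0.469 = 5157 + 5271 = 10428
Net migration: 0–14 − 330 → 5920; 15–29 − 330 → 1279; 30–44 − 230 → 12726; 45–59 + 140 → 3836; 60–74 + 260 → 7122; 75–89 + 340 → 16629; 90+ + 390 → 10818
Giving 5920 / 1279 / 12726 / 3836 / 7122 / 16629 / 10818.
Scenario B total after 2 periods: 58330
Difference B − A = 58330 − 59206 = -876

-876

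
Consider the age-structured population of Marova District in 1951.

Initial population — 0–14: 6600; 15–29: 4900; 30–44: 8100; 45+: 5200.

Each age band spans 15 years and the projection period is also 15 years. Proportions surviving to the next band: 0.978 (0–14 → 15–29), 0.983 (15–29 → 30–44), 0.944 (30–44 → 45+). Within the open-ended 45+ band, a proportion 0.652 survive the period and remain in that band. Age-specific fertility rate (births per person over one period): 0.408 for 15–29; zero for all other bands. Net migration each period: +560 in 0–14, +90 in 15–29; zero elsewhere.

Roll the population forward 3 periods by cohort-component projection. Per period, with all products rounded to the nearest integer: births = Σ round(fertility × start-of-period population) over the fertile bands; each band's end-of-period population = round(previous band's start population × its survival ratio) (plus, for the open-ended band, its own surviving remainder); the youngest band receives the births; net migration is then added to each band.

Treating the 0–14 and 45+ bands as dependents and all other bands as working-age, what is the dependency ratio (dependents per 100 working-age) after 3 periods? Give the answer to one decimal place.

(Bands numbered youngest = 1 to oldest = 4.)
Period 1.
Births: 4900 × 0.408 = 1999
Band 2: 6600 × 0.978 = 6455
Band 3: 4900 × 0.983 = 4817
Band 4: 8100 × 0.944 + 5200 × 0.652 = 7646 + 3390 = 11036
Net migration: Band 1 + 560 → 2559; Band 2 + 90 → 6545
End of period: [2559, 6545, 4817, 11036]
Period 2.
Births: 6545 × 0.408 = 2670
Band 2: 2559 × 0.978 = 2503
Band 3: 6545 × 0.983 = 6434
Band 4: 4817 × 0.944 + 11036 × 0.652 = 4547 + 7195 = 11742
Net migration: Band 1 + 560 → 3230; Band 2 + 90 → 2593
End of period: [3230, 2593, 6434, 11742]
Period 3.
Births: 2593 × 0.408 = 1058
Band 2: 3230 × 0.978 = 3159
Band 3: 2593 × 0.983 = 2549
Band 4: 6434 × 0.944 + 11742 × 0.652 = 6074 + 7656 = 13730
Net migration: Band 1 + 560 → 1618; Band 2 + 90 → 3249
End of period: [1618, 3249, 2549, 13730]
Dependents (band 0–14 + band 45+) = 1618 + 13730 = 15348; working-age = 5798; ratio = 15348/5798 × 100 = 264.7

264.7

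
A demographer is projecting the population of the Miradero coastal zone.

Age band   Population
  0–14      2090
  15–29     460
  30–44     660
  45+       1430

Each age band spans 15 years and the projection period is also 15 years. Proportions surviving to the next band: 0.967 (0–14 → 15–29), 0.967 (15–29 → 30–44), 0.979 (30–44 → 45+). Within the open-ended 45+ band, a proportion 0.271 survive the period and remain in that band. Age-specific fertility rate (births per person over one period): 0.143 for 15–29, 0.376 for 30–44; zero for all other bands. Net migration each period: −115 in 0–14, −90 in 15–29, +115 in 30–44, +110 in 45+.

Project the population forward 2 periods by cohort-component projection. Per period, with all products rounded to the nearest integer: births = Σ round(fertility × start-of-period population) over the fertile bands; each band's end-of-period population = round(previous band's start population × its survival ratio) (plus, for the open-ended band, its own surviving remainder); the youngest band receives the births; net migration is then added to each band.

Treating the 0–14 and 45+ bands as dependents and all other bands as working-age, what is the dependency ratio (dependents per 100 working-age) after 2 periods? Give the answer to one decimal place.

Let group 1 be 0–14 through group 4 = 45+.
Period 1.
Births: 460 * 0.143 = 66  |  660 * 0.376 = 248 — total 314
Group 2: 2090 * 0.967 = 2021
Group 3: 460 * 0.967 = 445
Group 4: 660 * 0.979 + 1430 * 0.271 = 646 + 388 = 1034
Net migration: Group 1 − 115 → 199; Group 2 − 90 → 1931; Group 3 + 115 → 560; Group 4 + 110 → 1144
Giving 199 / 1931 / 560 / 1144.
Period 2.
Births: 1931 * 0.143 = 276  |  560 * 0.376 = 211 — total 487
Group 2: 199 * 0.967 = 192
Group 3: 1931 * 0.967 = 1867
Group 4: 560 * 0.979 + 1144 * 0.271 = 548 + 310 = 858
Net migration: Group 1 − 115 → 372; Group 2 − 90 → 102; Group 3 + 115 → 1982; Group 4 + 110 → 968
Giving 372 / 102 / 1982 / 968.
Dependents (band 0–14 + band 45+) = 372 + 968 = 1340; working-age = 2084; ratio = 1340/2084 × 100 = 64.3

64.3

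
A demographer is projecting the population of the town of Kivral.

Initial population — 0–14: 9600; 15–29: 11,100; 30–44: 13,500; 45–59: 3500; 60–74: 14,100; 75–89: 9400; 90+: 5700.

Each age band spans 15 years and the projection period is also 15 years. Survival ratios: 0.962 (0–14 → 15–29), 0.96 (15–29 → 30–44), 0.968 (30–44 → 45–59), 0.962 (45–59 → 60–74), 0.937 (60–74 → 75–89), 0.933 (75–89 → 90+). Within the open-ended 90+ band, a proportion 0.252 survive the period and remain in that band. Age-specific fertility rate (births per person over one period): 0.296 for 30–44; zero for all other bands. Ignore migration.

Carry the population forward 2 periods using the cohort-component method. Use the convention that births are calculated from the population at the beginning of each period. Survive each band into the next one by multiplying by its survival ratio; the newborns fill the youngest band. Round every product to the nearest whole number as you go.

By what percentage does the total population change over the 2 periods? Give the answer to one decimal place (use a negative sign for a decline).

-15.1

Numbering the groups 1..7 from youngest to oldest:
After projecting period 1:
Births: 13500 × 0.296 = 3996
Group 2: 9600 × 0.962 = 9235
Group 3: 11100 × 0.96 = 10656
Group 4: 13500 × 0.968 = 13068
Group 5: 3500 × 0.962 = 3367
Group 6: 14100 × 0.937 = 13212
Group 7: 9400 × 0.933 + 5700 × 0.252 = 8770 + 1436 = 10206
→ [3996, 9235, 10656, 13068, 3367, 13212, 10206]
After projecting period 2:
Births: 10656 × 0.296 = 3154
Group 2: 3996 × 0.962 = 3844
Group 3: 9235 × 0.96 = 8866
Group 4: 10656 × 0.968 = 10315
Group 5: 13068 × 0.962 = 12571
Group 6: 3367 × 0.937 = 3155
Group 7: 13212 × 0.933 + 10206 × 0.252 = 12327 + 2572 = 14899
→ [3154, 3844, 8866, 10315, 12571, 3155, 14899]
Total: 66900 → 56804; change = -10096; percentage change = -15.1%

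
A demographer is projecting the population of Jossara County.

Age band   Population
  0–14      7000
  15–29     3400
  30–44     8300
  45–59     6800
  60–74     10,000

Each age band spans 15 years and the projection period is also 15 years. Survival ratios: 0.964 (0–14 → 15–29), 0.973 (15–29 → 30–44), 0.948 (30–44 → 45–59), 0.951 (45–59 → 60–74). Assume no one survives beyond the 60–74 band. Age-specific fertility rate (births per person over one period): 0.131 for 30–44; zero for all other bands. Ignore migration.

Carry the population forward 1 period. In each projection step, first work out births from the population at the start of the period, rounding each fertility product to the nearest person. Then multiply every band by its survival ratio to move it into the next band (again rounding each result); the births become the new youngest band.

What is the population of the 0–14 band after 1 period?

1087

(Groups numbered youngest = 1 to oldest = 5.)
— Period 1 —
Births: 8300 × 0.131 = 1087
Group 2: 7000 × 0.964 = 6748
Group 3: 3400 × 0.973 = 3308
Group 4: 8300 × 0.948 = 7868
Group 5: 6800 × 0.951 = 6467
Giving 1087 / 6748 / 3308 / 7868 / 6467.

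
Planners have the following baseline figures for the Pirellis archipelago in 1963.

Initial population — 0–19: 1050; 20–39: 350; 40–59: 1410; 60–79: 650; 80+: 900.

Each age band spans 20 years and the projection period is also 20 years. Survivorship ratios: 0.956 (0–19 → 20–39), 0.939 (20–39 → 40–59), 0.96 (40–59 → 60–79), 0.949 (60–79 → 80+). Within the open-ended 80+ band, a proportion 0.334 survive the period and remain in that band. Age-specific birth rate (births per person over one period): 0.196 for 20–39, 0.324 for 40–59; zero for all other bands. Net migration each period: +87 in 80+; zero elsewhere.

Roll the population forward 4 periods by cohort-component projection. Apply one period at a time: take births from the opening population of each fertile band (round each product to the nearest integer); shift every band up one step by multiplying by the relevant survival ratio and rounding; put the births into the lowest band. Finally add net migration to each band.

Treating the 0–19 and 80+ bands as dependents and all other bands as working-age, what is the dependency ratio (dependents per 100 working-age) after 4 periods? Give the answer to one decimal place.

Numbering the bands 1..5 from youngest to oldest:
After projecting period 1:
Births: 350 * 0.196 = 69  |  1410 * 0.324 = 457 — total 526
Band 2: 1050 * 0.956 = 1004
Band 3: 350 * 0.939 = 329
Band 4: 1410 * 0.96 = 1354
Band 5: 650 * 0.949 + 900 * 0.334 = 617 + 301 = 918
Net migration: Band 5 + 87 → 1005
Population now: 0–19=526, 20–39=1004, 40–59=329, 60–79=1354, 80+=1005
After projecting period 2:
Births: 1004 * 0.196 = 197  |  329 * 0.324 = 107 — total 304
Band 2: 526 * 0.956 = 503
Band 3: 1004 * 0.939 = 943
Band 4: 329 * 0.96 = 316
Band 5: 1354 * 0.949 + 1005 * 0.334 = 1285 + 336 = 1621
Net migration: Band 5 + 87 → 1708
Population now: 0–19=304, 20–39=503, 40–59=943, 60–79=316, 80+=1708
After projecting period 3:
Births: 503 * 0.196 = 99  |  943 * 0.324 = 306 — total 405
Band 2: 304 * 0.956 = 291
Band 3: 503 * 0.939 = 472
Band 4: 943 * 0.96 = 905
Band 5: 316 * 0.949 + 1708 * 0.334 = 300 + 570 = 870
Net migration: Band 5 + 87 → 957
Population now: 0–19=405, 20–39=291, 40–59=472, 60–79=905, 80+=957
After projecting period 4:
Births: 291 * 0.196 = 57  |  472 * 0.324 = 153 — total 210
Band 2: 405 * 0.956 = 387
Band 3: 291 * 0.939 = 273
Band 4: 472 * 0.96 = 453
Band 5: 905 * 0.949 + 957 * 0.334 = 859 + 320 = 1179
Net migration: Band 5 + 87 → 1266
Population now: 0–19=210, 20–39=387, 40–59=273, 60–79=453, 80+=1266
Dependents (band 0–19 + band 80+) = 210 + 1266 = 1476; working-age = 1113; ratio = 1476/1113 × 100 = 132.6

132.6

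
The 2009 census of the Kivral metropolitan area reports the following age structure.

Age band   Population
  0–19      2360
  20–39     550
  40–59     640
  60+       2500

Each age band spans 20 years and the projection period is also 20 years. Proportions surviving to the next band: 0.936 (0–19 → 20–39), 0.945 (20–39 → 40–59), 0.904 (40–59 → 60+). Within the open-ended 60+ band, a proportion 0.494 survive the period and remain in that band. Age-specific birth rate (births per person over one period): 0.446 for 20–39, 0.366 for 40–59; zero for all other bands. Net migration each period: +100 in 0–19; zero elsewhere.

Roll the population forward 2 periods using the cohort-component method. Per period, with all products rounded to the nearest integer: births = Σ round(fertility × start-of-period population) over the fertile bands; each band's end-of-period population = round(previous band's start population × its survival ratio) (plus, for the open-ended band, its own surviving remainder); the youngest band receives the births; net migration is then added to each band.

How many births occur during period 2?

1175

After projecting period 1:
Births: 550 * 0.446 = 245  |  640 * 0.366 = 234 ⇒ total 479
20–39: 2360 * 0.936 = 2209
40–59: 550 * 0.945 = 520
60+: 640 * 0.904 + 2500 * 0.494 = 579 + 1235 = 1814
Net migration: 0–19 + 100 → 579
End of period: [579, 2209, 520, 1814]
After projecting period 2:
Births: 2209 * 0.446 = 985  |  520 * 0.366 = 190 ⇒ total 1175
20–39: 579 * 0.936 = 542
40–59: 2209 * 0.945 = 2088
60+: 520 * 0.904 + 1814 * 0.494 = 470 + 896 = 1366
Net migration: 0–19 + 100 → 1275
End of period: [1275, 542, 2088, 1366]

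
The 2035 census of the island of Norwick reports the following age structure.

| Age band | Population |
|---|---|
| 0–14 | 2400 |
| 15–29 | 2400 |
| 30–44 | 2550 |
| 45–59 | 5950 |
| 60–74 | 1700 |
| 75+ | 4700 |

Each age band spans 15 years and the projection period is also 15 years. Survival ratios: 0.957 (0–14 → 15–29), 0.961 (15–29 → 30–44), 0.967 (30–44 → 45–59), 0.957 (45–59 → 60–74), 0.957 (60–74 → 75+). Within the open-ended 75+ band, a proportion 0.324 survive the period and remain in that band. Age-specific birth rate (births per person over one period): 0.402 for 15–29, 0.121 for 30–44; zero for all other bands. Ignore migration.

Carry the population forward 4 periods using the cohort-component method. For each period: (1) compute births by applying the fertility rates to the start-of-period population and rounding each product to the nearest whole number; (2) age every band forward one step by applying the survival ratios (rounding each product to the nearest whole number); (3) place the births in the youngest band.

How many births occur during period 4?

[period 1]
Births: 2400 × 0.402 = 965  |  2550 × 0.121 = 309 → 1274
15–29: 2400 × 0.957 = 2297
30–44: 2400 × 0.961 = 2306
45–59: 2550 × 0.967 = 2466
60–74: 5950 × 0.957 = 5694
75+: 1700 × 0.957 + 4700 × 0.324 = 1627 + 1523 = 3150
→ [1274, 2297, 2306, 2466, 5694, 3150]
[period 2]
Births: 2297 × 0.402 = 923  |  2306 × 0.121 = 279 → 1202
15–29: 1274 × 0.957 = 1219
30–44: 2297 × 0.961 = 2207
45–59: 2306 × 0.967 = 2230
60–74: 2466 × 0.957 = 2360
75+: 5694 × 0.957 + 3150 × 0.324 = 5449 + 1021 = 6470
→ [1202, 1219, 2207, 2230, 2360, 6470]
[period 3]
Births: 1219 × 0.402 = 490  |  2207 × 0.121 = 267 → 757
15–29: 1202 × 0.957 = 1150
30–44: 1219 × 0.961 = 1171
45–59: 2207 × 0.967 = 2134
60–74: 2230 × 0.957 = 2134
75+: 2360 × 0.957 + 6470 × 0.324 = 2259 + 2096 = 4355
→ [757, 1150, 1171, 2134, 2134, 4355]
[period 4]
Births: 1150 × 0.402 = 462  |  1171 × 0.121 = 142 → 604
15–29: 757 × 0.957 = 724
30–44: 1150 × 0.961 = 1105
45–59: 1171 × 0.967 = 1132
60–74: 2134 × 0.957 = 2042
75+: 2134 × 0.957 + 4355 × 0.324 = 2042 + 1411 = 3453
→ [604, 724, 1105, 1132, 2042, 3453]

604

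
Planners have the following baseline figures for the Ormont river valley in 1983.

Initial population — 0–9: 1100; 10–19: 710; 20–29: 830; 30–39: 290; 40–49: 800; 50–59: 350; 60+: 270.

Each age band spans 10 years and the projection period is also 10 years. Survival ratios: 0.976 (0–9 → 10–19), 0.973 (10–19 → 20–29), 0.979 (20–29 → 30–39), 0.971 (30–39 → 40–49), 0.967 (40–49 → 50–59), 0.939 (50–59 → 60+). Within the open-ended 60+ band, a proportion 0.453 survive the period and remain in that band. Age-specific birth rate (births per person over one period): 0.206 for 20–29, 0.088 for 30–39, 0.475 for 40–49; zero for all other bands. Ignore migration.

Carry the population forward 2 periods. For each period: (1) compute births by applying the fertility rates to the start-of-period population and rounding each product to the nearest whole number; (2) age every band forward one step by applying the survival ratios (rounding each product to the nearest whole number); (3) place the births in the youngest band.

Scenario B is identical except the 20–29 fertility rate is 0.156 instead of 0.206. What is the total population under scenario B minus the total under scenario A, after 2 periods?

-75

Period 1.
Births: 830 * 0.206 = 171 ; 290 * 0.088 = 26 ; 800 * 0.475 = 380 — total 577
10–19: 1100 * 0.976 = 1074
20–29: 710 * 0.973 = 691
30–39: 830 * 0.979 = 813
40–49: 290 * 0.971 = 282
50–59: 800 * 0.967 = 774
60+: 350 * 0.939 + 270 * 0.453 = 329 + 122 = 451
Population now: 0–9=577, 10–19=1074, 20–29=691, 30–39=813, 40–49=282, 50–59=774, 60+=451
Period 2.
Births: 691 * 0.206 = 142 ; 813 * 0.088 = 72 ; 282 * 0.475 = 134 — total 348
10–19: 577 * 0.976 = 563
20–29: 1074 * 0.973 = 1045
30–39: 691 * 0.979 = 676
40–49: 813 * 0.971 = 789
50–59: 282 * 0.967 = 273
60+: 774 * 0.939 + 451 * 0.453 = 727 + 204 = 931
Population now: 0–9=348, 10–19=563, 20–29=1045, 30–39=676, 40–49=789, 50–59=273, 60+=931
Scenario A total after 2 periods: 4625
Scenario B projection —
Period 1.
Births: 830 * 0.156 = 129 ; 290 * 0.088 = 26 ; 800 * 0.475 = 380 — total 535
10–19: 1100 * 0.976 = 1074
20–29: 710 * 0.973 = 691
30–39: 830 * 0.979 = 813
40–49: 290 * 0.971 = 282
50–59: 800 * 0.967 = 774
60+: 350 * 0.939 + 270 * 0.453 = 329 + 122 = 451
Population now: 0–9=535, 10–19=1074, 20–29=691, 30–39=813, 40–49=282, 50–59=774, 60+=451
Period 2.
Births: 691 * 0.156 = 108 ; 813 * 0.088 = 72 ; 282 * 0.475 = 134 — total 314
10–19: 535 * 0.976 = 522
20–29: 1074 * 0.973 = 1045
30–39: 691 * 0.979 = 676
40–49: 813 * 0.971 = 789
50–59: 282 * 0.967 = 273
60+: 774 * 0.939 + 451 * 0.453 = 727 + 204 = 931
Population now: 0–9=314, 10–19=522, 20–29=1045, 30–39=676, 40–49=789, 50–59=273, 60+=931
Scenario B total after 2 periods: 4550
Difference B − A = 4550 − 4625 = -75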